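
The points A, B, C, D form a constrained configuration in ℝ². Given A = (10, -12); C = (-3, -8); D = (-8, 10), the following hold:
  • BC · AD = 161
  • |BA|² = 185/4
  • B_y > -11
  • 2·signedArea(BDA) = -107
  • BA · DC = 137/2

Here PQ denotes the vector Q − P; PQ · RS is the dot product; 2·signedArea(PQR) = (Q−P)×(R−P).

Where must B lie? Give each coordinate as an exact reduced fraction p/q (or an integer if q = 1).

1. B_x = 7/2  [2·signedArea(BDA) = -107 ∩ BA · DC = 137/2]
2. B_y = -10  [2·signedArea(BDA) = -107 ∩ BA · DC = 137/2]
   → B = (7/2, -10)

B = (7/2, -10)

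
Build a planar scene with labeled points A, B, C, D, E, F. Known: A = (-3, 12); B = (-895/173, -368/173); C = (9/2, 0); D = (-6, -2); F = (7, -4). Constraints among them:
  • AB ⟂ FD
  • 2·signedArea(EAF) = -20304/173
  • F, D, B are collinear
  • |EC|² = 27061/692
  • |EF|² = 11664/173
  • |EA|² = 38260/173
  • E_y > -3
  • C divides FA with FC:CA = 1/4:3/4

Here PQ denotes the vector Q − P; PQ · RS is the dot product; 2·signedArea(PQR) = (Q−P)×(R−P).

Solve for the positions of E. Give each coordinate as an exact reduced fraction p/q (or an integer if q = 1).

1. E_x = -193/173  [line 16·x + 10·y + 7848/173 = 0 ∩ |EC|² = 27061/692]
2. E_y = -476/173  [line 16·x + 10·y + 7848/173 = 0 ∩ |EC|² = 27061/692]
   → E = (-193/173, -476/173)

E = (-193/173, -476/173)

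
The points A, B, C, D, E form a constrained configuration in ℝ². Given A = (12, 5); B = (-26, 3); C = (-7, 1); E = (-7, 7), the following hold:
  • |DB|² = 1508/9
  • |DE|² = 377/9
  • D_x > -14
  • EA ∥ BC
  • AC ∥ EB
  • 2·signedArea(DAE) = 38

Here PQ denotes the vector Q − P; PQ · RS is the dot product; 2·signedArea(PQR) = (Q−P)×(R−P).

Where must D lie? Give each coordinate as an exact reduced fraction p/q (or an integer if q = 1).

D = (-40/3, 17/3)

1. D_x = -40/3  [line -2·x + -19·y + 81 = 0 ∩ |DB|² = 1508/9]
2. D_y = 17/3  [line -2·x + -19·y + 81 = 0 ∩ |DB|² = 1508/9]
   → D = (-40/3, 17/3)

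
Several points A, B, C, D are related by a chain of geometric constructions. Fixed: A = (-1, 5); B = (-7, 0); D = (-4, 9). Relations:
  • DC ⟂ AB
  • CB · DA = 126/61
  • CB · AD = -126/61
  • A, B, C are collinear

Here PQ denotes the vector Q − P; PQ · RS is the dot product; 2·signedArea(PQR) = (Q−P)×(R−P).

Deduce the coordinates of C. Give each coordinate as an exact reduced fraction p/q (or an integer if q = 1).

C = (-49/61, 315/61)

1. C_x = -49/61  [A, B, C are collinear ∩ DC ⟂ AB]
2. C_y = 315/61  [A, B, C are collinear ∩ DC ⟂ AB]
   → C = (-49/61, 315/61)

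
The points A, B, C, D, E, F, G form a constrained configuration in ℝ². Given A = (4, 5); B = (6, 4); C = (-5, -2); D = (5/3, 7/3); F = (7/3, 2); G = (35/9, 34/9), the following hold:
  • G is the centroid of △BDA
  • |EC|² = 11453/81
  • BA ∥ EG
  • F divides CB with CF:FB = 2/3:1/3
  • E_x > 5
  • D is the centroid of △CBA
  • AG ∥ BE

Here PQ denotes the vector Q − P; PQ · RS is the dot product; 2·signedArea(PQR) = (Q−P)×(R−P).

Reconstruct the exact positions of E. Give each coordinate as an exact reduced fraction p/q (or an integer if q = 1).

1. E_x = 53/9  [BA ∥ EG ∩ AG ∥ BE]
2. E_y = 25/9  [BA ∥ EG ∩ AG ∥ BE]
   → E = (53/9, 25/9)

E = (53/9, 25/9)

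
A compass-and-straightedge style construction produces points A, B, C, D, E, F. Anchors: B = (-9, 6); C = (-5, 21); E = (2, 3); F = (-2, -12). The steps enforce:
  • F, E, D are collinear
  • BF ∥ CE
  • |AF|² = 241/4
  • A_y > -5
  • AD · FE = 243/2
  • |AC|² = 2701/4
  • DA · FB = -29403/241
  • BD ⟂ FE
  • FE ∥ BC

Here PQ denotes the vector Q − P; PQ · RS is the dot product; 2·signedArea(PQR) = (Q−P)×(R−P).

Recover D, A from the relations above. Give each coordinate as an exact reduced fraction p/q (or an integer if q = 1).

A = (0, -9/2)
D = (486/241, 738/241)

1. D_x = 486/241  [F, E, D are collinear ∩ BD ⟂ FE]
2. D_y = 738/241  [F, E, D are collinear ∩ BD ⟂ FE]
   → D = (486/241, 738/241)
3. A_x = 0  [AD · FE = 243/2 ∩ DA · FB = -29403/241]
4. A_y = -9/2  [AD · FE = 243/2 ∩ DA · FB = -29403/241]
   → A = (0, -9/2)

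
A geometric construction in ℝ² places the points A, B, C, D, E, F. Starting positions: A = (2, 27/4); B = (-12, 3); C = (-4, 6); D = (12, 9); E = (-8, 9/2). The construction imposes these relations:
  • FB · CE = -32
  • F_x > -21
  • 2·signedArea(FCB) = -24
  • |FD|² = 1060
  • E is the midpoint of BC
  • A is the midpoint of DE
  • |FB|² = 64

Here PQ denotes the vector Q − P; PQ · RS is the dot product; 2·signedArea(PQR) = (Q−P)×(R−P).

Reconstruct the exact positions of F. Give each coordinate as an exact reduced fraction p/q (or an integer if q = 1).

F = (-20, 3)

1. F_x = -20  [2·signedArea(FCB) = -24 ∩ FB · CE = -32]
2. F_y = 3  [2·signedArea(FCB) = -24 ∩ FB · CE = -32]
   → F = (-20, 3)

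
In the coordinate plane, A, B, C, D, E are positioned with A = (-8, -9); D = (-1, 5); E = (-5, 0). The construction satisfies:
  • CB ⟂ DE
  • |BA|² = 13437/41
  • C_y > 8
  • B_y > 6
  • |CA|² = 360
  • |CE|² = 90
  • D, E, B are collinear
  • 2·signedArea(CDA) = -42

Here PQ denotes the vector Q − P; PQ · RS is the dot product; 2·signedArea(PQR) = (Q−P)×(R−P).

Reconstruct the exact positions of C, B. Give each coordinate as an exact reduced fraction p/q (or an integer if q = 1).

B = (23/41, 285/41)
C = (-2, 9)

1. C_x = -2  [line 14·x + -7·y + 91 = 0 ∩ |CA|² = 360]
2. C_y = 9  [line 14·x + -7·y + 91 = 0 ∩ |CA|² = 360]
   → C = (-2, 9)
3. B_x = 23/41  [D, E, B are collinear ∩ CB ⟂ DE]
4. B_y = 285/41  [D, E, B are collinear ∩ CB ⟂ DE]
   → B = (23/41, 285/41)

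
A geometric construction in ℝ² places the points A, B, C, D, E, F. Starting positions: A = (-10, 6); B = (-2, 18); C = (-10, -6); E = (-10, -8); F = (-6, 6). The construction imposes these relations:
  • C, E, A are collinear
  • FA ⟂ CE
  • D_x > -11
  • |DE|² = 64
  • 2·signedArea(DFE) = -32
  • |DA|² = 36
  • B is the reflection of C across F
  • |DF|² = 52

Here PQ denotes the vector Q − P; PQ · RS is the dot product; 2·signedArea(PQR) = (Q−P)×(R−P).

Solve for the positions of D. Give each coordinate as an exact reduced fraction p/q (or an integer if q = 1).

D = (-10, 0)

1. D_x = -10  [line 14·x + -4·y + 140 = 0 ∩ |DE|² = 64]
2. D_y = 0  [line 14·x + -4·y + 140 = 0 ∩ |DE|² = 64]
   → D = (-10, 0)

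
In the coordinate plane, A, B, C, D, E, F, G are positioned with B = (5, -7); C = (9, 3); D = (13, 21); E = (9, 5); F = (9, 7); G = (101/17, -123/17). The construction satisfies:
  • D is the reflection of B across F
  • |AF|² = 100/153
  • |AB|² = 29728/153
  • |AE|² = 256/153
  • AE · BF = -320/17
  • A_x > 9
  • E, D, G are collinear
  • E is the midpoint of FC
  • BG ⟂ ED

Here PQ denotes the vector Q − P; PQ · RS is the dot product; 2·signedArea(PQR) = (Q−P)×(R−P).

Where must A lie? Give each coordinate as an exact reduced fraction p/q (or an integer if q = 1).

1. A_x = 475/51  [line -4·x + -14·y + 2122/17 = 0 ∩ |AF|² = 100/153]
2. A_y = 319/51  [line -4·x + -14·y + 2122/17 = 0 ∩ |AF|² = 100/153]
   → A = (475/51, 319/51)

A = (475/51, 319/51)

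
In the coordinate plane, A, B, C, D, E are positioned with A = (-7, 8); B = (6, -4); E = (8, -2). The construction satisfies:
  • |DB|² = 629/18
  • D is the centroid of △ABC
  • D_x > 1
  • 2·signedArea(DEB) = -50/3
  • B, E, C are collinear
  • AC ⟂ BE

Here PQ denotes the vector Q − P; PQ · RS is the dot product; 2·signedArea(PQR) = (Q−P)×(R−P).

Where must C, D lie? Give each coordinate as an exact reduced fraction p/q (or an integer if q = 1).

1. C_x = 11/2  [B, E, C are collinear ∩ AC ⟂ BE]
2. C_y = -9/2  [B, E, C are collinear ∩ AC ⟂ BE]
   → C = (11/2, -9/2)
3. D_x = 3/2  [D is the centroid of △ABC]
4. D_y = -1/6  [D is the centroid of △ABC]
   → D = (3/2, -1/6)

C = (11/2, -9/2)
D = (3/2, -1/6)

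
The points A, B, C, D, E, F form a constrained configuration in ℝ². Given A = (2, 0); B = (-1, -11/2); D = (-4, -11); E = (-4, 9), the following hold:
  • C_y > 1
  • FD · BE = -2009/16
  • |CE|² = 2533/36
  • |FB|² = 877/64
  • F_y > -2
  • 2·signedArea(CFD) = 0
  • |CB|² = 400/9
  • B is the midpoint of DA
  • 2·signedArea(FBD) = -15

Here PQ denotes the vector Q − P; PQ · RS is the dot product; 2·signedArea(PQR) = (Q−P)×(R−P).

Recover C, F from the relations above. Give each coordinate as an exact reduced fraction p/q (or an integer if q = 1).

1. F_x = -7/4  [FD · BE = -2009/16 ∩ 2·signedArea(FBD) = -15]
2. F_y = -15/8  [FD · BE = -2009/16 ∩ 2·signedArea(FBD) = -15]
   → F = (-7/4, -15/8)
3. C_x = -1  [line 73/8·x + -9/4·y + 47/4 = 0 ∩ |CB|² = 400/9]
4. C_y = 7/6  [line 73/8·x + -9/4·y + 47/4 = 0 ∩ |CB|² = 400/9]
   → C = (-1, 7/6)

C = (-1, 7/6)
F = (-7/4, -15/8)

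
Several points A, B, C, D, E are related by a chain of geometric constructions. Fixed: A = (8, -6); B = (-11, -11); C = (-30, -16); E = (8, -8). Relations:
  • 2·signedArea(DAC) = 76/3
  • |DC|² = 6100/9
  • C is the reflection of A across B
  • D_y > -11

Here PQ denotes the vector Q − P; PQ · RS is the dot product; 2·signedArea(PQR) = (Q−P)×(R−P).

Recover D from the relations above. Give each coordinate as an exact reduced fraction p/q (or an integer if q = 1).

1. D_x = -14/3  [line 10·x + -38·y + -1000/3 = 0 ∩ |DC|² = 6100/9]
2. D_y = -10  [line 10·x + -38·y + -1000/3 = 0 ∩ |DC|² = 6100/9]
   → D = (-14/3, -10)

D = (-14/3, -10)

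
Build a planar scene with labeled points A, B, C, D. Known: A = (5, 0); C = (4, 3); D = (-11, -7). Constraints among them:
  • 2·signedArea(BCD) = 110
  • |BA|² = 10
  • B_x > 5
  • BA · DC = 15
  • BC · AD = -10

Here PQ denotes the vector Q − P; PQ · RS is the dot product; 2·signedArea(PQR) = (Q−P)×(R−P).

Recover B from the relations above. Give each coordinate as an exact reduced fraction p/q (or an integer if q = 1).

1. B_x = 6  [BC · AD = -10 ∩ BA · DC = 15]
2. B_y = -3  [BC · AD = -10 ∩ BA · DC = 15]
   → B = (6, -3)

B = (6, -3)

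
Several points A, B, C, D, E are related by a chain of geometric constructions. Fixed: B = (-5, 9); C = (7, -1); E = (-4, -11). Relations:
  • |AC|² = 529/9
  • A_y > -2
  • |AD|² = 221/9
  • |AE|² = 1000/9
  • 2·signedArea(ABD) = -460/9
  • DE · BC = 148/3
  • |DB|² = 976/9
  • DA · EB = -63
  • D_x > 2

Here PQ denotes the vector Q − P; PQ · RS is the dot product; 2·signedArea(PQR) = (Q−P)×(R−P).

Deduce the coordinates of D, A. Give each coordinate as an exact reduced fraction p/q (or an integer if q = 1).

1. D_x = 3  [line -12·x + 10·y + 38/3 = 0 ∩ |DB|² = 976/9]
2. D_y = 7/3  [line -12·x + 10·y + 38/3 = 0 ∩ |DB|² = 976/9]
   → D = (3, 7/3)
3. A_x = -2/3  [DA · EB = -63 ∩ 2·signedArea(ABD) = -460/9]
4. A_y = -1  [DA · EB = -63 ∩ 2·signedArea(ABD) = -460/9]
   → A = (-2/3, -1)

A = (-2/3, -1)
D = (3, 7/3)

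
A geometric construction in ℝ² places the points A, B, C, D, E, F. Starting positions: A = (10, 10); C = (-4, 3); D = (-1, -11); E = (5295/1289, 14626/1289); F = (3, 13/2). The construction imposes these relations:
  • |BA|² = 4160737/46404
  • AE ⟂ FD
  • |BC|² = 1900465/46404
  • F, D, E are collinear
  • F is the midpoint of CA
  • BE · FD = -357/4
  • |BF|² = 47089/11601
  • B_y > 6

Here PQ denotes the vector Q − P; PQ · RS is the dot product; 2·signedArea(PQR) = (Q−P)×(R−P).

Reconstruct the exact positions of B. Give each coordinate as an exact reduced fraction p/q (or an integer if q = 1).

B = (4006/3867, 53743/7734)

1. B_x = 4006/3867  [line 4·x + 35/2·y + -503/4 = 0 ∩ |BA|² = 4160737/46404]
2. B_y = 53743/7734  [line 4·x + 35/2·y + -503/4 = 0 ∩ |BA|² = 4160737/46404]
   → B = (4006/3867, 53743/7734)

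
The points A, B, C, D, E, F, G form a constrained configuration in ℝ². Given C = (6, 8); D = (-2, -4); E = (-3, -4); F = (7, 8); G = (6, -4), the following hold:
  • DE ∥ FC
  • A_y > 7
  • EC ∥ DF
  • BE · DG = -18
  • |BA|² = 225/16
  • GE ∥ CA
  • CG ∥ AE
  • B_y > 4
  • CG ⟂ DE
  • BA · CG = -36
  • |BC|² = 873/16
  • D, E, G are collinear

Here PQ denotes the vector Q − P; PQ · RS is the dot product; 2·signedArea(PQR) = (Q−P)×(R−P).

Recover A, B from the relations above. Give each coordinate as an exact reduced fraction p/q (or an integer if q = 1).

A = (-3, 8)
B = (-3/4, 5)

1. A_x = -3  [CG ∥ AE ∩ GE ∥ CA]
2. A_y = 8  [CG ∥ AE ∩ GE ∥ CA]
   → A = (-3, 8)
3. B_x = -3/4  [BA · CG = -36 ∩ BE · DG = -18]
4. B_y = 5  [BA · CG = -36 ∩ BE · DG = -18]
   → B = (-3/4, 5)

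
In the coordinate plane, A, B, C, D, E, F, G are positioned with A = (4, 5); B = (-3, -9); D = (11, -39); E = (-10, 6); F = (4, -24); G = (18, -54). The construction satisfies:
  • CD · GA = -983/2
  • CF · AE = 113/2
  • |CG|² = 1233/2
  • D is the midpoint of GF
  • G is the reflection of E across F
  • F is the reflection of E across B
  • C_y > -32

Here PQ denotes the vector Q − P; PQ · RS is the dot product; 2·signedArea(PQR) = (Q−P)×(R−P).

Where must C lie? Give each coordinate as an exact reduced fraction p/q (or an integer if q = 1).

1. C_x = 15/2  [CF · AE = 113/2 ∩ CD · GA = -983/2]
2. C_y = -63/2  [CF · AE = 113/2 ∩ CD · GA = -983/2]
   → C = (15/2, -63/2)

C = (15/2, -63/2)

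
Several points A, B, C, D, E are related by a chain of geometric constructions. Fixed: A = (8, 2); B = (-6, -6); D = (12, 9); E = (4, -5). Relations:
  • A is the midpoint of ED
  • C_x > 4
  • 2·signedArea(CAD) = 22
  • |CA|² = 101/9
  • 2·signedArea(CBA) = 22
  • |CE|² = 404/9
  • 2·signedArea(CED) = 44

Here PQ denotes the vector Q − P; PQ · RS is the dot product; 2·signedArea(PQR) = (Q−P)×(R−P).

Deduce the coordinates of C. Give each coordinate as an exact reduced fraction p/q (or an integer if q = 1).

C = (14/3, 5/3)

1. C_x = 14/3  [2·signedArea(CAD) = 22 ∩ 2·signedArea(CBA) = 22]
2. C_y = 5/3  [2·signedArea(CAD) = 22 ∩ 2·signedArea(CBA) = 22]
   → C = (14/3, 5/3)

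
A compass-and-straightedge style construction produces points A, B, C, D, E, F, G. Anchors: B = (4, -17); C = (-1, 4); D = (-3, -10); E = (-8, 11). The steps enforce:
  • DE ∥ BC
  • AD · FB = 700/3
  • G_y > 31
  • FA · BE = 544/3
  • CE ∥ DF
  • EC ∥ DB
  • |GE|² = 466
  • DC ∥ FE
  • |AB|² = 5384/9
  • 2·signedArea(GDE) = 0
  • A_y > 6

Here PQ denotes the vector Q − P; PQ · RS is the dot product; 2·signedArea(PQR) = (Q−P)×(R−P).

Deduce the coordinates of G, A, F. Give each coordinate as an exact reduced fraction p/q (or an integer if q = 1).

1. G_x = -13  [line -21·x + -5·y + -113 = 0 ∩ |GE|² = 466]
2. G_y = 32  [line -21·x + -5·y + -113 = 0 ∩ |GE|² = 466]
   → G = (-13, 32)
3. F_x = -10  [DC ∥ FE ∩ CE ∥ DF]
4. F_y = -3  [DC ∥ FE ∩ CE ∥ DF]
   → F = (-10, -3)
5. A_x = -10/3  [AD · FB = 700/3 ∩ FA · BE = 544/3]
6. A_y = 19/3  [AD · FB = 700/3 ∩ FA · BE = 544/3]
   → A = (-10/3, 19/3)

A = (-10/3, 19/3)
F = (-10, -3)
G = (-13, 32)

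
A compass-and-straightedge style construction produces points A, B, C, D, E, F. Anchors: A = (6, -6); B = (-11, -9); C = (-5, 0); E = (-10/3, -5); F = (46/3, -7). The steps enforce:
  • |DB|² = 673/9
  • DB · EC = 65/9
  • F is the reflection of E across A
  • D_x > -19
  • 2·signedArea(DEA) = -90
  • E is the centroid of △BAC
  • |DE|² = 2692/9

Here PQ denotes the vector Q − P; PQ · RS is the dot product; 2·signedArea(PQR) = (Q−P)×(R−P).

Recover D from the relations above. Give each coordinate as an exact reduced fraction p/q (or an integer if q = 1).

D = (-56/3, -13)

1. D_x = -56/3  [2·signedArea(DEA) = -90 ∩ DB · EC = 65/9]
2. D_y = -13  [2·signedArea(DEA) = -90 ∩ DB · EC = 65/9]
   → D = (-56/3, -13)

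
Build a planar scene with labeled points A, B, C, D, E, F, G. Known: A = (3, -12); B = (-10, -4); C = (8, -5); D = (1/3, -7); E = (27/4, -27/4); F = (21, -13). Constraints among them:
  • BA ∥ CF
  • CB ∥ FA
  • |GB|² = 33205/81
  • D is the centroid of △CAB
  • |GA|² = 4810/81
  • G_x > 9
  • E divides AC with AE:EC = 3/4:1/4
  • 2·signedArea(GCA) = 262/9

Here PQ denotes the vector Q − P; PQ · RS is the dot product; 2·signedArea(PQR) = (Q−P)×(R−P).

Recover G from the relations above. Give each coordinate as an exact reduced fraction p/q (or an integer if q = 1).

G = (88/9, -25/3)

1. G_x = 88/9  [line 7·x + -5·y + -991/9 = 0 ∩ |GB|² = 33205/81]
2. G_y = -25/3  [line 7·x + -5·y + -991/9 = 0 ∩ |GB|² = 33205/81]
   → G = (88/9, -25/3)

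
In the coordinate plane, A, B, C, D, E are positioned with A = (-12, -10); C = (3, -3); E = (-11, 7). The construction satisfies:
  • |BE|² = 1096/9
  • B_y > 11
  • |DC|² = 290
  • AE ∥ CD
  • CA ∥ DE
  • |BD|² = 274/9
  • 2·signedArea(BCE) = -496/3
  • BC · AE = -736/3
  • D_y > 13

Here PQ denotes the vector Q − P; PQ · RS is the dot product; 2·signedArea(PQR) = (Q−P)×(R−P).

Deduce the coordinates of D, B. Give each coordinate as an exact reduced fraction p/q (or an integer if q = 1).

1. D_x = 4  [CA ∥ DE ∩ AE ∥ CD]
2. D_y = 14  [CA ∥ DE ∩ AE ∥ CD]
   → D = (4, 14)
3. B_x = -1  [BC · AE = -736/3 ∩ 2·signedArea(BCE) = -496/3]
4. B_y = 35/3  [BC · AE = -736/3 ∩ 2·signedArea(BCE) = -496/3]
   → B = (-1, 35/3)

B = (-1, 35/3)
D = (4, 14)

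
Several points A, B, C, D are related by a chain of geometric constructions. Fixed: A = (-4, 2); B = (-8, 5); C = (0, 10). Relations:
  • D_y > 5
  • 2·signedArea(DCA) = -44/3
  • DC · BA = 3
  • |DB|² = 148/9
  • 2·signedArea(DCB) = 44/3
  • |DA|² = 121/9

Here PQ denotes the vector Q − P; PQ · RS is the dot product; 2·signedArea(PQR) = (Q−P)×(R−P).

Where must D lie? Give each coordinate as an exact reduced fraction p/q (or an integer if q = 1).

1. D_x = -4  [2·signedArea(DCB) = 44/3 ∩ 2·signedArea(DCA) = -44/3]
2. D_y = 17/3  [2·signedArea(DCB) = 44/3 ∩ 2·signedArea(DCA) = -44/3]
   → D = (-4, 17/3)

D = (-4, 17/3)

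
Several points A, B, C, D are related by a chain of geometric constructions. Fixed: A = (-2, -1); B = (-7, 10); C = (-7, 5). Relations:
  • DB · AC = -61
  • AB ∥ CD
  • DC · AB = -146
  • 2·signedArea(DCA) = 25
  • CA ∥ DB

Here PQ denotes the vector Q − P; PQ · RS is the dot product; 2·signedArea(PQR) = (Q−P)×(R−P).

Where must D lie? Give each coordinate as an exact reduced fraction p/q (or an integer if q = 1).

D = (-12, 16)

1. D_x = -12  [CA ∥ DB ∩ AB ∥ CD]
2. D_y = 16  [CA ∥ DB ∩ AB ∥ CD]
   → D = (-12, 16)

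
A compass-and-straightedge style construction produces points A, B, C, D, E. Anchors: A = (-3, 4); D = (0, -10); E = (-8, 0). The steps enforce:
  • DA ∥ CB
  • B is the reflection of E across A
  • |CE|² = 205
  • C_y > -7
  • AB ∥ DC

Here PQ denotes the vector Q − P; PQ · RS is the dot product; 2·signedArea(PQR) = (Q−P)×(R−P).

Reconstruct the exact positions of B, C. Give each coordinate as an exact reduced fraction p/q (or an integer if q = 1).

B = (2, 8)
C = (5, -6)

1. B_x = 2  [B is the reflection of E across A]
2. B_y = 8  [B is the reflection of E across A]
   → B = (2, 8)
3. C_x = 5  [DA ∥ CB ∩ AB ∥ DC]
4. C_y = -6  [DA ∥ CB ∩ AB ∥ DC]
   → C = (5, -6)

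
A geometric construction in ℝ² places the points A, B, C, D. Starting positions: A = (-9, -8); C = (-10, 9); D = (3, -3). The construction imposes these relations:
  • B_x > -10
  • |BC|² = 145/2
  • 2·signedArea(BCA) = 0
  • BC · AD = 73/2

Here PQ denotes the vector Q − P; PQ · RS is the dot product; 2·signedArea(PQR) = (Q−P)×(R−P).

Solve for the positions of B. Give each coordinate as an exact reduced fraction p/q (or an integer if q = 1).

B = (-19/2, 1/2)

1. B_x = -19/2  [2·signedArea(BCA) = 0 ∩ BC · AD = 73/2]
2. B_y = 1/2  [2·signedArea(BCA) = 0 ∩ BC · AD = 73/2]
   → B = (-19/2, 1/2)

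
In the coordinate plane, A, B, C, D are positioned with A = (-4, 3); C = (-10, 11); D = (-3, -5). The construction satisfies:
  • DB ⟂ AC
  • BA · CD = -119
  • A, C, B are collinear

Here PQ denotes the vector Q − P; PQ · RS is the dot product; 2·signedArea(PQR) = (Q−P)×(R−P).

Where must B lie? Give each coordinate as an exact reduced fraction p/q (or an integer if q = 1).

1. B_x = 1/5  [A, C, B are collinear ∩ DB ⟂ AC]
2. B_y = -13/5  [A, C, B are collinear ∩ DB ⟂ AC]
   → B = (1/5, -13/5)

B = (1/5, -13/5)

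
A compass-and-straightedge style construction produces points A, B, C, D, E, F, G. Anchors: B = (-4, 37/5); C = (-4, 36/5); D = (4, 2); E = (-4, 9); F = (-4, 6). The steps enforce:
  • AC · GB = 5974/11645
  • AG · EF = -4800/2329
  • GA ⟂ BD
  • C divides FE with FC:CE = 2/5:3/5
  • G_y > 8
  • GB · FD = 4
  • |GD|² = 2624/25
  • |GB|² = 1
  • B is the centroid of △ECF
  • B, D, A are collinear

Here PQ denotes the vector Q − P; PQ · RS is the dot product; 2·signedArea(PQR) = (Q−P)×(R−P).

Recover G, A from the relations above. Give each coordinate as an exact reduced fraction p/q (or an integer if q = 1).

1. G_x = -4  [line -8·x + 4·y + -328/5 = 0 ∩ |GD|² = 2624/25]
2. G_y = 42/5  [line -8·x + 4·y + -328/5 = 0 ∩ |GD|² = 2624/25]
   → G = (-4, 42/5)
3. A_x = -10396/2329  [B, D, A are collinear ∩ GA ⟂ BD]
4. A_y = 89818/11645  [B, D, A are collinear ∩ GA ⟂ BD]
   → A = (-10396/2329, 89818/11645)

A = (-10396/2329, 89818/11645)
G = (-4, 42/5)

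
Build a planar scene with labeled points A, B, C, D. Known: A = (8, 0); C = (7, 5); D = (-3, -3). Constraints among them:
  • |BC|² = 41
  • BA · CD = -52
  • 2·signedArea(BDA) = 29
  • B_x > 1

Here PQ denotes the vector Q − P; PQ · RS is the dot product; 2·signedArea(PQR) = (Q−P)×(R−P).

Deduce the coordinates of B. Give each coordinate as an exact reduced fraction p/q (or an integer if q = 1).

1. B_x = 2  [2·signedArea(BDA) = 29 ∩ BA · CD = -52]
2. B_y = 1  [2·signedArea(BDA) = 29 ∩ BA · CD = -52]
   → B = (2, 1)

B = (2, 1)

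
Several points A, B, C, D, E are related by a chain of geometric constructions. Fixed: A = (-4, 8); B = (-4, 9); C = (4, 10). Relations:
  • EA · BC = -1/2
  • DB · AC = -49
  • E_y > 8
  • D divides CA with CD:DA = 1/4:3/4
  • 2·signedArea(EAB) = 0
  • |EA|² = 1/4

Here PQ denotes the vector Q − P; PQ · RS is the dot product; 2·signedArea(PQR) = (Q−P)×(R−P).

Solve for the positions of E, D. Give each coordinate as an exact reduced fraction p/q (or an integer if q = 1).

1. E_x = -4  [2·signedArea(EAB) = 0 ∩ EA · BC = -1/2]
2. E_y = 17/2  [2·signedArea(EAB) = 0 ∩ EA · BC = -1/2]
   → E = (-4, 17/2)
3. D_x = 2  [D divides CA with CD:DA = 1/4:3/4]
4. D_y = 19/2  [D divides CA with CD:DA = 1/4:3/4]
   → D = (2, 19/2)

D = (2, 19/2)
E = (-4, 17/2)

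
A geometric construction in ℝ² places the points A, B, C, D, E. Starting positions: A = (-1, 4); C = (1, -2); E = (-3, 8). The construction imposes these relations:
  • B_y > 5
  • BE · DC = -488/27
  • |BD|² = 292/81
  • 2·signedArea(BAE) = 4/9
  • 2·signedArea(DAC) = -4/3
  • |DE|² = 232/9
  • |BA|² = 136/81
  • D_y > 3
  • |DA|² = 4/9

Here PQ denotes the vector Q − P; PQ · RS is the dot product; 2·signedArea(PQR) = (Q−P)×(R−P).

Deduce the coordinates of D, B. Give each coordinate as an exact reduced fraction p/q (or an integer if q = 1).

B = (-5/3, 46/9)
D = (-1, 10/3)

1. B_x = -5/3  [line -4·x + -2·y + 32/9 = 0 ∩ |BA|² = 136/81]
2. B_y = 46/9  [line -4·x + -2·y + 32/9 = 0 ∩ |BA|² = 136/81]
   → B = (-5/3, 46/9)
3. D_x = -1  [2·signedArea(DAC) = -4/3 ∩ BE · DC = -488/27]
4. D_y = 10/3  [2·signedArea(DAC) = -4/3 ∩ BE · DC = -488/27]
   → D = (-1, 10/3)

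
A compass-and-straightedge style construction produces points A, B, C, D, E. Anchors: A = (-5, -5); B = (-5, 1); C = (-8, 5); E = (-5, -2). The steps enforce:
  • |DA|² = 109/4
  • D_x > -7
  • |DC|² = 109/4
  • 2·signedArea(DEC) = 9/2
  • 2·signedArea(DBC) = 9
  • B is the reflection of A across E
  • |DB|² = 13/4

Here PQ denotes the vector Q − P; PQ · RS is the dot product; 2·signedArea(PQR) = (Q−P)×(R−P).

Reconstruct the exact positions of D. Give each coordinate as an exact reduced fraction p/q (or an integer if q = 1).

1. D_x = -13/2  [2·signedArea(DBC) = 9 ∩ 2·signedArea(DEC) = 9/2]
2. D_y = 0  [2·signedArea(DBC) = 9 ∩ 2·signedArea(DEC) = 9/2]
   → D = (-13/2, 0)

D = (-13/2, 0)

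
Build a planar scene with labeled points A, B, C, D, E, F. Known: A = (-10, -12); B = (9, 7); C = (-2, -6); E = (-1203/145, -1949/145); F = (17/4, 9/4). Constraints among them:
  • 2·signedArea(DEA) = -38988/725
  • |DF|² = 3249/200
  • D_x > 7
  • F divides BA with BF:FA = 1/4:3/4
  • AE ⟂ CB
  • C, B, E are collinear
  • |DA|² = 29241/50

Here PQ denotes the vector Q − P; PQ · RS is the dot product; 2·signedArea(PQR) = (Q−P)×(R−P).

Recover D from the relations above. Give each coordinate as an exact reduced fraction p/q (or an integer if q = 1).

1. D_x = 71/10  [line -209/145·x + -247/145·y + 13718/725 = 0 ∩ |DF|² = 3249/200]
2. D_y = 51/10  [line -209/145·x + -247/145·y + 13718/725 = 0 ∩ |DF|² = 3249/200]
   → D = (71/10, 51/10)

D = (71/10, 51/10)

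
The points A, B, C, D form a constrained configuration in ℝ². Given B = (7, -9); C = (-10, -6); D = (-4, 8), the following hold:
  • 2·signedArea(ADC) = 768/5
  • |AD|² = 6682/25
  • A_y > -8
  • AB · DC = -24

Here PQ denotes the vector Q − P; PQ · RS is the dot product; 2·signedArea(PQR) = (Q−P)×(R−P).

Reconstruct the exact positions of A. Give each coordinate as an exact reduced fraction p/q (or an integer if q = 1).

1. A_x = 1/5  [2·signedArea(ADC) = 768/5 ∩ AB · DC = -24]
2. A_y = -39/5  [2·signedArea(ADC) = 768/5 ∩ AB · DC = -24]
   → A = (1/5, -39/5)

A = (1/5, -39/5)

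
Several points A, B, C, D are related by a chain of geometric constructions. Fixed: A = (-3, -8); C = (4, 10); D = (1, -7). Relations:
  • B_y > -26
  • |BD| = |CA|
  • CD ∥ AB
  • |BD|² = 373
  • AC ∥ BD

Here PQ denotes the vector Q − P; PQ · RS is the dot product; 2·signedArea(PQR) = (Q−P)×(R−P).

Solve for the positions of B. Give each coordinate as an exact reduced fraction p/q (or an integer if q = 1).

B = (-6, -25)

1. B_x = -6  [AC ∥ BD ∩ CD ∥ AB]
2. B_y = -25  [AC ∥ BD ∩ CD ∥ AB]
   → B = (-6, -25)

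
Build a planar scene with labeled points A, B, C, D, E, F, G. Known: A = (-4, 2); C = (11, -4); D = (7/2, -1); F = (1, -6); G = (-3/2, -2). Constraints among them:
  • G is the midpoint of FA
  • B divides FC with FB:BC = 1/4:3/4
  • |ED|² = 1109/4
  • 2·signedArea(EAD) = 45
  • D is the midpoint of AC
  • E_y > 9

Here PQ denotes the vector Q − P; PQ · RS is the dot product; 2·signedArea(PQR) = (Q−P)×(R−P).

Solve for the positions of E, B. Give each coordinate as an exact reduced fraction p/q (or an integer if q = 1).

B = (7/2, -11/2)
E = (-9, 10)

1. E_x = -9  [line 3·x + 15/2·y + -48 = 0 ∩ |ED|² = 1109/4]
2. E_y = 10  [line 3·x + 15/2·y + -48 = 0 ∩ |ED|² = 1109/4]
   → E = (-9, 10)
3. B_x = 7/2  [B divides FC with FB:BC = 1/4:3/4]
4. B_y = -11/2  [B divides FC with FB:BC = 1/4:3/4]
   → B = (7/2, -11/2)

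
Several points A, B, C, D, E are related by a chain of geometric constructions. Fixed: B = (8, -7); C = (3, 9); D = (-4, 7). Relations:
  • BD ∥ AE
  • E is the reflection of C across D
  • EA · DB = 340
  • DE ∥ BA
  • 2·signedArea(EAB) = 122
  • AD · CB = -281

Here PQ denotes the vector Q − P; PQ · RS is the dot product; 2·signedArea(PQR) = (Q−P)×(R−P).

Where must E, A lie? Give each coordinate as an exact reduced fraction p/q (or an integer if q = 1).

1. E_x = -11  [E is the reflection of C across D]
2. E_y = 5  [E is the reflection of C across D]
   → E = (-11, 5)
3. A_x = 1  [BD ∥ AE ∩ DE ∥ BA]
4. A_y = -9  [BD ∥ AE ∩ DE ∥ BA]
   → A = (1, -9)

A = (1, -9)
E = (-11, 5)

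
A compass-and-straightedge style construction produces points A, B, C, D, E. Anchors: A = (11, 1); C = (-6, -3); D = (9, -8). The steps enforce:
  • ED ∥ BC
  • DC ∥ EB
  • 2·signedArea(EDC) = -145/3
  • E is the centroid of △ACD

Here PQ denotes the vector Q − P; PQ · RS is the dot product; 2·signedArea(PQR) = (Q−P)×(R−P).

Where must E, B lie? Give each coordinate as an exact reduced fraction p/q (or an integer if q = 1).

1. E_x = 14/3  [E is the centroid of △ACD]
2. E_y = -10/3  [E is the centroid of △ACD]
   → E = (14/3, -10/3)
3. B_x = -31/3  [ED ∥ BC ∩ DC ∥ EB]
4. B_y = 5/3  [ED ∥ BC ∩ DC ∥ EB]
   → B = (-31/3, 5/3)

B = (-31/3, 5/3)
E = (14/3, -10/3)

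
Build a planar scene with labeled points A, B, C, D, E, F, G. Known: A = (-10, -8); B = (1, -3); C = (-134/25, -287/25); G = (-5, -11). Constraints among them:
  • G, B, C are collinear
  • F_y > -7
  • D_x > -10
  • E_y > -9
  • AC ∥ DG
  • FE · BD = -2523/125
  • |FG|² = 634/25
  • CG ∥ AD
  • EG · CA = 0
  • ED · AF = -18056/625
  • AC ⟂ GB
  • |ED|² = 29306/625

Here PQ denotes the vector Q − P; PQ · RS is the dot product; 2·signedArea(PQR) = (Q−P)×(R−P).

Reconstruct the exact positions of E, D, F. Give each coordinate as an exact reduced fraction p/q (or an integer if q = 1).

1. D_x = -241/25  [AC ∥ DG ∩ CG ∥ AD]
2. D_y = -188/25  [AC ∥ DG ∩ CG ∥ AD]
   → D = (-241/25, -188/25)
3. E_x = -352/125  [line 116/25·x + -87/25·y + -377/25 = 0 ∩ |ED|² = 29306/625]
4. E_y = -1011/125  [line 116/25·x + -87/25·y + -377/25 = 0 ∩ |ED|² = 29306/625]
   → E = (-352/125, -1011/125)
5. F_x = -28/5  [FE · BD = -2523/125 ∩ ED · AF = -18056/625]
6. F_y = -6  [FE · BD = -2523/125 ∩ ED · AF = -18056/625]
   → F = (-28/5, -6)

D = (-241/25, -188/25)
E = (-352/125, -1011/125)
F = (-28/5, -6)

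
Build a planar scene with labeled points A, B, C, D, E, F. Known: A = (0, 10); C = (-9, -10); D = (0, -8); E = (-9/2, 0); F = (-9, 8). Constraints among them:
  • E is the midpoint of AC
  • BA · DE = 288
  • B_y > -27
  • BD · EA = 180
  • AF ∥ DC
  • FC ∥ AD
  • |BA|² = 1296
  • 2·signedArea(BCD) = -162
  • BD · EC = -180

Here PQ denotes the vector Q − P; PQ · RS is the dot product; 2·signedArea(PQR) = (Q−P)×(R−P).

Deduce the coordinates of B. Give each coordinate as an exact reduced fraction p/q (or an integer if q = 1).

B = (0, -26)

1. B_x = 0  [BA · DE = 288 ∩ BD · EA = 180]
2. B_y = -26  [BA · DE = 288 ∩ BD · EA = 180]
   → B = (0, -26)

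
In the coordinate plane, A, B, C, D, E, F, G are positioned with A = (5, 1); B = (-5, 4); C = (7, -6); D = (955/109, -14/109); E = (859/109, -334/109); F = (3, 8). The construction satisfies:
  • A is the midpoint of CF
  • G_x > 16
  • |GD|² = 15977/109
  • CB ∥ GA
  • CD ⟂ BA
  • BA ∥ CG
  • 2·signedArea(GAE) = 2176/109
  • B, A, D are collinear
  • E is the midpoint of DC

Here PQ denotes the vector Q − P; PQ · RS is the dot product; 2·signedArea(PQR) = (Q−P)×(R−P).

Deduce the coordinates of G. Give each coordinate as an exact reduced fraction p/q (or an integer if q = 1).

1. G_x = 17  [CB ∥ GA ∩ BA ∥ CG]
2. G_y = -9  [CB ∥ GA ∩ BA ∥ CG]
   → G = (17, -9)

G = (17, -9)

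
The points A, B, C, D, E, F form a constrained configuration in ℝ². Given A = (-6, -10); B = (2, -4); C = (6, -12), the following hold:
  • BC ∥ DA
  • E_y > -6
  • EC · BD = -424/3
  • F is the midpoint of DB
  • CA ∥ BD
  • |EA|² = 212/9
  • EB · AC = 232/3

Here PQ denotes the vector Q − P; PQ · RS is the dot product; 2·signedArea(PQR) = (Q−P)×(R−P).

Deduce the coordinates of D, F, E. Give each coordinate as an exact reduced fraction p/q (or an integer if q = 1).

D = (-10, -2)
E = (-14/3, -16/3)
F = (-4, -3)

1. D_x = -10  [BC ∥ DA ∩ CA ∥ BD]
2. D_y = -2  [BC ∥ DA ∩ CA ∥ BD]
   → D = (-10, -2)
3. F_x = -4  [F is the midpoint of DB]
4. F_y = -3  [F is the midpoint of DB]
   → F = (-4, -3)
5. E_x = -14/3  [line 12·x + -2·y + 136/3 = 0 ∩ |EA|² = 212/9]
6. E_y = -16/3  [line 12·x + -2·y + 136/3 = 0 ∩ |EA|² = 212/9]
   → E = (-14/3, -16/3)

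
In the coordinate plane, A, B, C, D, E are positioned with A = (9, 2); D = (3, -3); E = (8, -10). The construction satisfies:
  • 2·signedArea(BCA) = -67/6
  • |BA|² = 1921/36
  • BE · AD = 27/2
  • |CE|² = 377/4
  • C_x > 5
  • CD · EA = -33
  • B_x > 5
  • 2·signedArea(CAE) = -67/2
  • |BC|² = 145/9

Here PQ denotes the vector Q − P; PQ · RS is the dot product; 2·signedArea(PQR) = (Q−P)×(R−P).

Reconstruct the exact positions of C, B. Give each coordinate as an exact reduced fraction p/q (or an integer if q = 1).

1. C_x = 6  [CD · EA = -33 ∩ 2·signedArea(CAE) = -67/2]
2. C_y = -1/2  [CD · EA = -33 ∩ 2·signedArea(CAE) = -67/2]
   → C = (6, -1/2)
3. B_x = 17/3  [BE · AD = 27/2 ∩ 2·signedArea(BCA) = -67/6]
4. B_y = -9/2  [BE · AD = 27/2 ∩ 2·signedArea(BCA) = -67/6]
   → B = (17/3, -9/2)

B = (17/3, -9/2)
C = (6, -1/2)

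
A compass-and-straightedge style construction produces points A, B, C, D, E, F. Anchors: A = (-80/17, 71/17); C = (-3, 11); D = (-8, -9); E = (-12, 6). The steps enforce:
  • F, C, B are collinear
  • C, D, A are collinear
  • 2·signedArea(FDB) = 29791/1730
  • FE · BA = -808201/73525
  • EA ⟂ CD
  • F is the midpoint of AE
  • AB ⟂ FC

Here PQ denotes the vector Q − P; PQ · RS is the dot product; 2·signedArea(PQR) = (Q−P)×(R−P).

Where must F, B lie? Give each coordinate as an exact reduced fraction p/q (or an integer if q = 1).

1. F_x = -142/17  [F is the midpoint of AE]
2. F_y = 173/34  [F is the midpoint of AE]
   → F = (-142/17, 173/34)
3. B_x = -526699/73525  [F, C, B are collinear ∩ AB ⟂ FC]
4. B_y = 470693/73525  [F, C, B are collinear ∩ AB ⟂ FC]
   → B = (-526699/73525, 470693/73525)

B = (-526699/73525, 470693/73525)
F = (-142/17, 173/34)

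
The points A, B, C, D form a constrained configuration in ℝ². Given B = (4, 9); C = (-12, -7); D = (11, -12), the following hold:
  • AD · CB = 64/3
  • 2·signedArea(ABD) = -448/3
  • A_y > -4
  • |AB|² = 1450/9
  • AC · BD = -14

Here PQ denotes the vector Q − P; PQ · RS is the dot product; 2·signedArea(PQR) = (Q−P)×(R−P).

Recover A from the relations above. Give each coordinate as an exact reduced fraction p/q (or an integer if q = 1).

A = (1, -10/3)

1. A_x = 1  [AC · BD = -14 ∩ 2·signedArea(ABD) = -448/3]
2. A_y = -10/3  [AC · BD = -14 ∩ 2·signedArea(ABD) = -448/3]
   → A = (1, -10/3)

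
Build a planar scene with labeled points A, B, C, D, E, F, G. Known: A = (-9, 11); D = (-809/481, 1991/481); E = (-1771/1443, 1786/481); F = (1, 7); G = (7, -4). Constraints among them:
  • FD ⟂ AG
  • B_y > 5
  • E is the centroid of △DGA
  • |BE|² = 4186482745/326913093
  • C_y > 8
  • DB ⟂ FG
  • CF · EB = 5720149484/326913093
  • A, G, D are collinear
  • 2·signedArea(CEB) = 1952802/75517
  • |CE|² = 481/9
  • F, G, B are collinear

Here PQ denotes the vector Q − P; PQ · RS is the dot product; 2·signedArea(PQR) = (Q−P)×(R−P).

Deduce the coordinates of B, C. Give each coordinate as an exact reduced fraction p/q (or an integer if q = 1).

1. B_x = 119893/75517  [F, G, B are collinear ∩ DB ⟂ FG]
2. B_y = 447263/75517  [F, G, B are collinear ∩ DB ⟂ FG]
   → B = (119893/75517, 447263/75517)
3. C_x = -9467/1443  [2·signedArea(CEB) = 1952802/75517 ∩ CF · EB = 5720149484/326913093]
4. C_y = 4191/481  [2·signedArea(CEB) = 1952802/75517 ∩ CF · EB = 5720149484/326913093]
   → C = (-9467/1443, 4191/481)

B = (119893/75517, 447263/75517)
C = (-9467/1443, 4191/481)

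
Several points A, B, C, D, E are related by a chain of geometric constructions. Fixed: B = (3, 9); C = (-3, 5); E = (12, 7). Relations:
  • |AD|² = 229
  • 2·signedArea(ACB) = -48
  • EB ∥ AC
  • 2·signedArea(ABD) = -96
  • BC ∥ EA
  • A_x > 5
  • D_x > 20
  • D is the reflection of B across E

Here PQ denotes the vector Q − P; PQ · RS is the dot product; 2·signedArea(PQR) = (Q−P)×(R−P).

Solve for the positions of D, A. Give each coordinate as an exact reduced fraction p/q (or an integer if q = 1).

A = (6, 3)
D = (21, 5)

1. D_x = 21  [D is the reflection of B across E]
2. D_y = 5  [D is the reflection of B across E]
   → D = (21, 5)
3. A_x = 6  [EB ∥ AC ∩ BC ∥ EA]
4. A_y = 3  [EB ∥ AC ∩ BC ∥ EA]
   → A = (6, 3)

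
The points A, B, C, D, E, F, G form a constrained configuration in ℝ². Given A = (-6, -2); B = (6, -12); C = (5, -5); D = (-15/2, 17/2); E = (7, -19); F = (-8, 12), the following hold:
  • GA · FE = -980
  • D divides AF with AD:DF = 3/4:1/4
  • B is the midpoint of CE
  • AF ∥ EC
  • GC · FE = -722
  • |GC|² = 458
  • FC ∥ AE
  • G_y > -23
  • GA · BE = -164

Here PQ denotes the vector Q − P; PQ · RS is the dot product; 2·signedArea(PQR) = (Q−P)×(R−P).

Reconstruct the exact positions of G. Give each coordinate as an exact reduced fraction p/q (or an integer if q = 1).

1. G_x = 18  [GA · FE = -980 ∩ GA · BE = -164]
2. G_y = -22  [GA · FE = -980 ∩ GA · BE = -164]
   → G = (18, -22)

G = (18, -22)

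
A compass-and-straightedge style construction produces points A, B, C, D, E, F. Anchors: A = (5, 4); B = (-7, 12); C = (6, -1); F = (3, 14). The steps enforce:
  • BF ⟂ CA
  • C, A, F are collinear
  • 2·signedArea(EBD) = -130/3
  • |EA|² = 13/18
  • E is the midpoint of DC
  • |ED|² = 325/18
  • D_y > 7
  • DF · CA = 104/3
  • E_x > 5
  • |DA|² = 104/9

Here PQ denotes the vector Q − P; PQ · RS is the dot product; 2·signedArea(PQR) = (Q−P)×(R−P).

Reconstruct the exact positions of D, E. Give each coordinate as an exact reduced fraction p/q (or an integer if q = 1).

D = (13/3, 22/3)
E = (31/6, 19/6)

1. D_x = 13/3  [line 1·x + -5·y + 97/3 = 0 ∩ |DA|² = 104/9]
2. D_y = 22/3  [line 1·x + -5·y + 97/3 = 0 ∩ |DA|² = 104/9]
   → D = (13/3, 22/3)
3. E_x = 31/6  [E is the midpoint of DC]
4. E_y = 19/6  [E is the midpoint of DC]
   → E = (31/6, 19/6)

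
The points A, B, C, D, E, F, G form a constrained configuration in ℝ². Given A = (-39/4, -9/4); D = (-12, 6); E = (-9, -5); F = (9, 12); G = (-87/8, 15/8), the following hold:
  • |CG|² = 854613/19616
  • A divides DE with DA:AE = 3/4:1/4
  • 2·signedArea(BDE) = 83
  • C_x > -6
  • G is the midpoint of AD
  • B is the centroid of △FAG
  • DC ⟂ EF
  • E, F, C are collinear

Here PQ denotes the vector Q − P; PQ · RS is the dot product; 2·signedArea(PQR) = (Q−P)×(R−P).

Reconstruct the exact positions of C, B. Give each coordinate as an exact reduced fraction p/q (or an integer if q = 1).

1. C_x = -3123/613  [E, F, C are collinear ∩ DC ⟂ EF]
2. C_y = -804/613  [E, F, C are collinear ∩ DC ⟂ EF]
   → C = (-3123/613, -804/613)
3. B_x = -31/8  [B is the centroid of △FAG]
4. B_y = 31/8  [B is the centroid of △FAG]
   → B = (-31/8, 31/8)

B = (-31/8, 31/8)
C = (-3123/613, -804/613)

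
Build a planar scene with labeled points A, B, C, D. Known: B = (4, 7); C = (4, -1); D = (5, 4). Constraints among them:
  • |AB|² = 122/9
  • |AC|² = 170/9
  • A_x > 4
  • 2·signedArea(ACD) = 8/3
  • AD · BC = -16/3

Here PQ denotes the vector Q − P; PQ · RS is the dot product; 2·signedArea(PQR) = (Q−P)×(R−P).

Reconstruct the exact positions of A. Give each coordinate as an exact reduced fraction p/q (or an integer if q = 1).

1. A_x = 13/3  [AD · BC = -16/3 ∩ 2·signedArea(ACD) = 8/3]
2. A_y = 10/3  [AD · BC = -16/3 ∩ 2·signedArea(ACD) = 8/3]
   → A = (13/3, 10/3)

A = (13/3, 10/3)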